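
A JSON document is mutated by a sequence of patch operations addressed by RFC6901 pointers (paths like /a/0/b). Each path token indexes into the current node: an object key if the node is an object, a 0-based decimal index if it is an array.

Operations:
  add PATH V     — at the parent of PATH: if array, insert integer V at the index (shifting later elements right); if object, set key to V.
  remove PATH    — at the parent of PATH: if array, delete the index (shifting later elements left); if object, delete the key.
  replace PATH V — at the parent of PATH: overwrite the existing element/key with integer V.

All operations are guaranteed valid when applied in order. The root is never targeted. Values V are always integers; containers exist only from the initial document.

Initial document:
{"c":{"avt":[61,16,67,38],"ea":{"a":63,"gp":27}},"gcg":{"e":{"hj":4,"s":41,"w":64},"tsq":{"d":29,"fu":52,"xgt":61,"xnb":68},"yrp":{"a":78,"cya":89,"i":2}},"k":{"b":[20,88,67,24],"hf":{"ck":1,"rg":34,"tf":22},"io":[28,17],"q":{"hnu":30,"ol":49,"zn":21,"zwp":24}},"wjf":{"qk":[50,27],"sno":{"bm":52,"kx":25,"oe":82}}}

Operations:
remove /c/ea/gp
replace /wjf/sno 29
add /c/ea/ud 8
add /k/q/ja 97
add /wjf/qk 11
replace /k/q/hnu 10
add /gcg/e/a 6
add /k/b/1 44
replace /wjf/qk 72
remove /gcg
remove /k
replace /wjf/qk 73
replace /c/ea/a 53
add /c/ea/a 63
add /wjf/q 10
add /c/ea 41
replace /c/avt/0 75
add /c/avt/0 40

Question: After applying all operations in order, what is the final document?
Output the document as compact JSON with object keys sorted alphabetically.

After op 1 (remove /c/ea/gp): {"c":{"avt":[61,16,67,38],"ea":{"a":63}},"gcg":{"e":{"hj":4,"s":41,"w":64},"tsq":{"d":29,"fu":52,"xgt":61,"xnb":68},"yrp":{"a":78,"cya":89,"i":2}},"k":{"b":[20,88,67,24],"hf":{"ck":1,"rg":34,"tf":22},"io":[28,17],"q":{"hnu":30,"ol":49,"zn":21,"zwp":24}},"wjf":{"qk":[50,27],"sno":{"bm":52,"kx":25,"oe":82}}}
After op 2 (replace /wjf/sno 29): {"c":{"avt":[61,16,67,38],"ea":{"a":63}},"gcg":{"e":{"hj":4,"s":41,"w":64},"tsq":{"d":29,"fu":52,"xgt":61,"xnb":68},"yrp":{"a":78,"cya":89,"i":2}},"k":{"b":[20,88,67,24],"hf":{"ck":1,"rg":34,"tf":22},"io":[28,17],"q":{"hnu":30,"ol":49,"zn":21,"zwp":24}},"wjf":{"qk":[50,27],"sno":29}}
After op 3 (add /c/ea/ud 8): {"c":{"avt":[61,16,67,38],"ea":{"a":63,"ud":8}},"gcg":{"e":{"hj":4,"s":41,"w":64},"tsq":{"d":29,"fu":52,"xgt":61,"xnb":68},"yrp":{"a":78,"cya":89,"i":2}},"k":{"b":[20,88,67,24],"hf":{"ck":1,"rg":34,"tf":22},"io":[28,17],"q":{"hnu":30,"ol":49,"zn":21,"zwp":24}},"wjf":{"qk":[50,27],"sno":29}}
After op 4 (add /k/q/ja 97): {"c":{"avt":[61,16,67,38],"ea":{"a":63,"ud":8}},"gcg":{"e":{"hj":4,"s":41,"w":64},"tsq":{"d":29,"fu":52,"xgt":61,"xnb":68},"yrp":{"a":78,"cya":89,"i":2}},"k":{"b":[20,88,67,24],"hf":{"ck":1,"rg":34,"tf":22},"io":[28,17],"q":{"hnu":30,"ja":97,"ol":49,"zn":21,"zwp":24}},"wjf":{"qk":[50,27],"sno":29}}
After op 5 (add /wjf/qk 11): {"c":{"avt":[61,16,67,38],"ea":{"a":63,"ud":8}},"gcg":{"e":{"hj":4,"s":41,"w":64},"tsq":{"d":29,"fu":52,"xgt":61,"xnb":68},"yrp":{"a":78,"cya":89,"i":2}},"k":{"b":[20,88,67,24],"hf":{"ck":1,"rg":34,"tf":22},"io":[28,17],"q":{"hnu":30,"ja":97,"ol":49,"zn":21,"zwp":24}},"wjf":{"qk":11,"sno":29}}
After op 6 (replace /k/q/hnu 10): {"c":{"avt":[61,16,67,38],"ea":{"a":63,"ud":8}},"gcg":{"e":{"hj":4,"s":41,"w":64},"tsq":{"d":29,"fu":52,"xgt":61,"xnb":68},"yrp":{"a":78,"cya":89,"i":2}},"k":{"b":[20,88,67,24],"hf":{"ck":1,"rg":34,"tf":22},"io":[28,17],"q":{"hnu":10,"ja":97,"ol":49,"zn":21,"zwp":24}},"wjf":{"qk":11,"sno":29}}
After op 7 (add /gcg/e/a 6): {"c":{"avt":[61,16,67,38],"ea":{"a":63,"ud":8}},"gcg":{"e":{"a":6,"hj":4,"s":41,"w":64},"tsq":{"d":29,"fu":52,"xgt":61,"xnb":68},"yrp":{"a":78,"cya":89,"i":2}},"k":{"b":[20,88,67,24],"hf":{"ck":1,"rg":34,"tf":22},"io":[28,17],"q":{"hnu":10,"ja":97,"ol":49,"zn":21,"zwp":24}},"wjf":{"qk":11,"sno":29}}
After op 8 (add /k/b/1 44): {"c":{"avt":[61,16,67,38],"ea":{"a":63,"ud":8}},"gcg":{"e":{"a":6,"hj":4,"s":41,"w":64},"tsq":{"d":29,"fu":52,"xgt":61,"xnb":68},"yrp":{"a":78,"cya":89,"i":2}},"k":{"b":[20,44,88,67,24],"hf":{"ck":1,"rg":34,"tf":22},"io":[28,17],"q":{"hnu":10,"ja":97,"ol":49,"zn":21,"zwp":24}},"wjf":{"qk":11,"sno":29}}
After op 9 (replace /wjf/qk 72): {"c":{"avt":[61,16,67,38],"ea":{"a":63,"ud":8}},"gcg":{"e":{"a":6,"hj":4,"s":41,"w":64},"tsq":{"d":29,"fu":52,"xgt":61,"xnb":68},"yrp":{"a":78,"cya":89,"i":2}},"k":{"b":[20,44,88,67,24],"hf":{"ck":1,"rg":34,"tf":22},"io":[28,17],"q":{"hnu":10,"ja":97,"ol":49,"zn":21,"zwp":24}},"wjf":{"qk":72,"sno":29}}
After op 10 (remove /gcg): {"c":{"avt":[61,16,67,38],"ea":{"a":63,"ud":8}},"k":{"b":[20,44,88,67,24],"hf":{"ck":1,"rg":34,"tf":22},"io":[28,17],"q":{"hnu":10,"ja":97,"ol":49,"zn":21,"zwp":24}},"wjf":{"qk":72,"sno":29}}
After op 11 (remove /k): {"c":{"avt":[61,16,67,38],"ea":{"a":63,"ud":8}},"wjf":{"qk":72,"sno":29}}
After op 12 (replace /wjf/qk 73): {"c":{"avt":[61,16,67,38],"ea":{"a":63,"ud":8}},"wjf":{"qk":73,"sno":29}}
After op 13 (replace /c/ea/a 53): {"c":{"avt":[61,16,67,38],"ea":{"a":53,"ud":8}},"wjf":{"qk":73,"sno":29}}
After op 14 (add /c/ea/a 63): {"c":{"avt":[61,16,67,38],"ea":{"a":63,"ud":8}},"wjf":{"qk":73,"sno":29}}
After op 15 (add /wjf/q 10): {"c":{"avt":[61,16,67,38],"ea":{"a":63,"ud":8}},"wjf":{"q":10,"qk":73,"sno":29}}
After op 16 (add /c/ea 41): {"c":{"avt":[61,16,67,38],"ea":41},"wjf":{"q":10,"qk":73,"sno":29}}
After op 17 (replace /c/avt/0 75): {"c":{"avt":[75,16,67,38],"ea":41},"wjf":{"q":10,"qk":73,"sno":29}}
After op 18 (add /c/avt/0 40): {"c":{"avt":[40,75,16,67,38],"ea":41},"wjf":{"q":10,"qk":73,"sno":29}}

Answer: {"c":{"avt":[40,75,16,67,38],"ea":41},"wjf":{"q":10,"qk":73,"sno":29}}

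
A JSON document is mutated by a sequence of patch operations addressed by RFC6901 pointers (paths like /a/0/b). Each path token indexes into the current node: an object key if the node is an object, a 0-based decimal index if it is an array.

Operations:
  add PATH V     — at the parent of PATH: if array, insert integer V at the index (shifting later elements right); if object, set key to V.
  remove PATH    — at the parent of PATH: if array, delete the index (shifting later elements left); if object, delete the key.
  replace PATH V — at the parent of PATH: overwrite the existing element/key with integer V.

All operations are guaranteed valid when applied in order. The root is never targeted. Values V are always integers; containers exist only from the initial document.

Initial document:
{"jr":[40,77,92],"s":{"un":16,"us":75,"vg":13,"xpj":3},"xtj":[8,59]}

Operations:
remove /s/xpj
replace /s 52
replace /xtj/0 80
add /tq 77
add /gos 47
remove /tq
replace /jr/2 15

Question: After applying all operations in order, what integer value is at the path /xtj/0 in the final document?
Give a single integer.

After op 1 (remove /s/xpj): {"jr":[40,77,92],"s":{"un":16,"us":75,"vg":13},"xtj":[8,59]}
After op 2 (replace /s 52): {"jr":[40,77,92],"s":52,"xtj":[8,59]}
After op 3 (replace /xtj/0 80): {"jr":[40,77,92],"s":52,"xtj":[80,59]}
After op 4 (add /tq 77): {"jr":[40,77,92],"s":52,"tq":77,"xtj":[80,59]}
After op 5 (add /gos 47): {"gos":47,"jr":[40,77,92],"s":52,"tq":77,"xtj":[80,59]}
After op 6 (remove /tq): {"gos":47,"jr":[40,77,92],"s":52,"xtj":[80,59]}
After op 7 (replace /jr/2 15): {"gos":47,"jr":[40,77,15],"s":52,"xtj":[80,59]}
Value at /xtj/0: 80

Answer: 80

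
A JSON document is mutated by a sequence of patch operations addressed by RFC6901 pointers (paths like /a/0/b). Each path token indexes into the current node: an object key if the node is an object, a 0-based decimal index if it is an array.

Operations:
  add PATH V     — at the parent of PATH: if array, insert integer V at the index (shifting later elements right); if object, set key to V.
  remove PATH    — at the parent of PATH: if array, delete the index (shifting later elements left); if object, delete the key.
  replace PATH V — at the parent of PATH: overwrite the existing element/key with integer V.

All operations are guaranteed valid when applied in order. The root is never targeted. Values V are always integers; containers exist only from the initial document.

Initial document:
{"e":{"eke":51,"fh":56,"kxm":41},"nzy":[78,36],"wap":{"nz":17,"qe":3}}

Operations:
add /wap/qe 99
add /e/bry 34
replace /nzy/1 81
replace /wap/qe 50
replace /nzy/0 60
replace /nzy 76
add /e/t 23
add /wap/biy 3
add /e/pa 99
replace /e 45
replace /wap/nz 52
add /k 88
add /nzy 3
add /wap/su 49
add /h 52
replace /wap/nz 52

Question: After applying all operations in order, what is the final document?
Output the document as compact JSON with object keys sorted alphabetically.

After op 1 (add /wap/qe 99): {"e":{"eke":51,"fh":56,"kxm":41},"nzy":[78,36],"wap":{"nz":17,"qe":99}}
After op 2 (add /e/bry 34): {"e":{"bry":34,"eke":51,"fh":56,"kxm":41},"nzy":[78,36],"wap":{"nz":17,"qe":99}}
After op 3 (replace /nzy/1 81): {"e":{"bry":34,"eke":51,"fh":56,"kxm":41},"nzy":[78,81],"wap":{"nz":17,"qe":99}}
After op 4 (replace /wap/qe 50): {"e":{"bry":34,"eke":51,"fh":56,"kxm":41},"nzy":[78,81],"wap":{"nz":17,"qe":50}}
After op 5 (replace /nzy/0 60): {"e":{"bry":34,"eke":51,"fh":56,"kxm":41},"nzy":[60,81],"wap":{"nz":17,"qe":50}}
After op 6 (replace /nzy 76): {"e":{"bry":34,"eke":51,"fh":56,"kxm":41},"nzy":76,"wap":{"nz":17,"qe":50}}
After op 7 (add /e/t 23): {"e":{"bry":34,"eke":51,"fh":56,"kxm":41,"t":23},"nzy":76,"wap":{"nz":17,"qe":50}}
After op 8 (add /wap/biy 3): {"e":{"bry":34,"eke":51,"fh":56,"kxm":41,"t":23},"nzy":76,"wap":{"biy":3,"nz":17,"qe":50}}
After op 9 (add /e/pa 99): {"e":{"bry":34,"eke":51,"fh":56,"kxm":41,"pa":99,"t":23},"nzy":76,"wap":{"biy":3,"nz":17,"qe":50}}
After op 10 (replace /e 45): {"e":45,"nzy":76,"wap":{"biy":3,"nz":17,"qe":50}}
After op 11 (replace /wap/nz 52): {"e":45,"nzy":76,"wap":{"biy":3,"nz":52,"qe":50}}
After op 12 (add /k 88): {"e":45,"k":88,"nzy":76,"wap":{"biy":3,"nz":52,"qe":50}}
After op 13 (add /nzy 3): {"e":45,"k":88,"nzy":3,"wap":{"biy":3,"nz":52,"qe":50}}
After op 14 (add /wap/su 49): {"e":45,"k":88,"nzy":3,"wap":{"biy":3,"nz":52,"qe":50,"su":49}}
After op 15 (add /h 52): {"e":45,"h":52,"k":88,"nzy":3,"wap":{"biy":3,"nz":52,"qe":50,"su":49}}
After op 16 (replace /wap/nz 52): {"e":45,"h":52,"k":88,"nzy":3,"wap":{"biy":3,"nz":52,"qe":50,"su":49}}

Answer: {"e":45,"h":52,"k":88,"nzy":3,"wap":{"biy":3,"nz":52,"qe":50,"su":49}}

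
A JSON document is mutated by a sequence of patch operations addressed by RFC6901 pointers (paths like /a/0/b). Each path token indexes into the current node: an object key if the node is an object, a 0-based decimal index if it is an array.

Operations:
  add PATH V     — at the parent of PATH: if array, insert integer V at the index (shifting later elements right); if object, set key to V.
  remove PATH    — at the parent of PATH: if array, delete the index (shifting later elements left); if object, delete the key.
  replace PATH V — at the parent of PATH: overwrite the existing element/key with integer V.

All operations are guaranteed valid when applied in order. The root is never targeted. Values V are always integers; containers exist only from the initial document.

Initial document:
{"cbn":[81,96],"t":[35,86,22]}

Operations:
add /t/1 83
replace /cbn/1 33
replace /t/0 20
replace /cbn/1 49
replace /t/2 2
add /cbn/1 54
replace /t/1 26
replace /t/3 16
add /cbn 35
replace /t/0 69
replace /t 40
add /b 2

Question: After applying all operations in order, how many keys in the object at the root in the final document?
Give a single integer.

Answer: 3

Derivation:
After op 1 (add /t/1 83): {"cbn":[81,96],"t":[35,83,86,22]}
After op 2 (replace /cbn/1 33): {"cbn":[81,33],"t":[35,83,86,22]}
After op 3 (replace /t/0 20): {"cbn":[81,33],"t":[20,83,86,22]}
After op 4 (replace /cbn/1 49): {"cbn":[81,49],"t":[20,83,86,22]}
After op 5 (replace /t/2 2): {"cbn":[81,49],"t":[20,83,2,22]}
After op 6 (add /cbn/1 54): {"cbn":[81,54,49],"t":[20,83,2,22]}
After op 7 (replace /t/1 26): {"cbn":[81,54,49],"t":[20,26,2,22]}
After op 8 (replace /t/3 16): {"cbn":[81,54,49],"t":[20,26,2,16]}
After op 9 (add /cbn 35): {"cbn":35,"t":[20,26,2,16]}
After op 10 (replace /t/0 69): {"cbn":35,"t":[69,26,2,16]}
After op 11 (replace /t 40): {"cbn":35,"t":40}
After op 12 (add /b 2): {"b":2,"cbn":35,"t":40}
Size at the root: 3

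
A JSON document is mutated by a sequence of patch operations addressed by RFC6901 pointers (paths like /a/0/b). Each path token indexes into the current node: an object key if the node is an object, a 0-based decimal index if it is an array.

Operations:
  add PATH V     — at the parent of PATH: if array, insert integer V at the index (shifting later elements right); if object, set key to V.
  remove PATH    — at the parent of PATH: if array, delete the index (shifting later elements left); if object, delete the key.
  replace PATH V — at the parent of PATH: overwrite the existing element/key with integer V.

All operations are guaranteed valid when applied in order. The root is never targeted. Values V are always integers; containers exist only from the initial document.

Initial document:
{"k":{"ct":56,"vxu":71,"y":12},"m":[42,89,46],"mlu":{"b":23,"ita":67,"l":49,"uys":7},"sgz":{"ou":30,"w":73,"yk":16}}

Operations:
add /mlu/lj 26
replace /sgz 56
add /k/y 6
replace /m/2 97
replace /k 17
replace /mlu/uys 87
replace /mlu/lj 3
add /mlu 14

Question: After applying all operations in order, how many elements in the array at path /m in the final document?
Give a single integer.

Answer: 3

Derivation:
After op 1 (add /mlu/lj 26): {"k":{"ct":56,"vxu":71,"y":12},"m":[42,89,46],"mlu":{"b":23,"ita":67,"l":49,"lj":26,"uys":7},"sgz":{"ou":30,"w":73,"yk":16}}
After op 2 (replace /sgz 56): {"k":{"ct":56,"vxu":71,"y":12},"m":[42,89,46],"mlu":{"b":23,"ita":67,"l":49,"lj":26,"uys":7},"sgz":56}
After op 3 (add /k/y 6): {"k":{"ct":56,"vxu":71,"y":6},"m":[42,89,46],"mlu":{"b":23,"ita":67,"l":49,"lj":26,"uys":7},"sgz":56}
After op 4 (replace /m/2 97): {"k":{"ct":56,"vxu":71,"y":6},"m":[42,89,97],"mlu":{"b":23,"ita":67,"l":49,"lj":26,"uys":7},"sgz":56}
After op 5 (replace /k 17): {"k":17,"m":[42,89,97],"mlu":{"b":23,"ita":67,"l":49,"lj":26,"uys":7},"sgz":56}
After op 6 (replace /mlu/uys 87): {"k":17,"m":[42,89,97],"mlu":{"b":23,"ita":67,"l":49,"lj":26,"uys":87},"sgz":56}
After op 7 (replace /mlu/lj 3): {"k":17,"m":[42,89,97],"mlu":{"b":23,"ita":67,"l":49,"lj":3,"uys":87},"sgz":56}
After op 8 (add /mlu 14): {"k":17,"m":[42,89,97],"mlu":14,"sgz":56}
Size at path /m: 3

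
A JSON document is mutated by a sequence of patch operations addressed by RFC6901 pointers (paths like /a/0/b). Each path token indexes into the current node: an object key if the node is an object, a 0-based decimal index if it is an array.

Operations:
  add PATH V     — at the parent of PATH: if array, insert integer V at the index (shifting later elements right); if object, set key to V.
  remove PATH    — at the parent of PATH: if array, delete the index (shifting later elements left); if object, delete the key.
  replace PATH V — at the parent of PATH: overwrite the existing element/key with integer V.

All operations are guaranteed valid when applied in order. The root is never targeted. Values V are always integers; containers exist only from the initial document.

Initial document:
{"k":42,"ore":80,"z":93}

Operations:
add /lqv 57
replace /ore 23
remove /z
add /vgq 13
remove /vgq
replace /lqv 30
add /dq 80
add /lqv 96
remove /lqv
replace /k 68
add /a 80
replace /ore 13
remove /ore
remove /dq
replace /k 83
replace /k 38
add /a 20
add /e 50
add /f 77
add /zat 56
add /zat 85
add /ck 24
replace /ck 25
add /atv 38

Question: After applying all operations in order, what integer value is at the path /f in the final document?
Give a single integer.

Answer: 77

Derivation:
After op 1 (add /lqv 57): {"k":42,"lqv":57,"ore":80,"z":93}
After op 2 (replace /ore 23): {"k":42,"lqv":57,"ore":23,"z":93}
After op 3 (remove /z): {"k":42,"lqv":57,"ore":23}
After op 4 (add /vgq 13): {"k":42,"lqv":57,"ore":23,"vgq":13}
After op 5 (remove /vgq): {"k":42,"lqv":57,"ore":23}
After op 6 (replace /lqv 30): {"k":42,"lqv":30,"ore":23}
After op 7 (add /dq 80): {"dq":80,"k":42,"lqv":30,"ore":23}
After op 8 (add /lqv 96): {"dq":80,"k":42,"lqv":96,"ore":23}
After op 9 (remove /lqv): {"dq":80,"k":42,"ore":23}
After op 10 (replace /k 68): {"dq":80,"k":68,"ore":23}
After op 11 (add /a 80): {"a":80,"dq":80,"k":68,"ore":23}
After op 12 (replace /ore 13): {"a":80,"dq":80,"k":68,"ore":13}
After op 13 (remove /ore): {"a":80,"dq":80,"k":68}
After op 14 (remove /dq): {"a":80,"k":68}
After op 15 (replace /k 83): {"a":80,"k":83}
After op 16 (replace /k 38): {"a":80,"k":38}
After op 17 (add /a 20): {"a":20,"k":38}
After op 18 (add /e 50): {"a":20,"e":50,"k":38}
After op 19 (add /f 77): {"a":20,"e":50,"f":77,"k":38}
After op 20 (add /zat 56): {"a":20,"e":50,"f":77,"k":38,"zat":56}
After op 21 (add /zat 85): {"a":20,"e":50,"f":77,"k":38,"zat":85}
After op 22 (add /ck 24): {"a":20,"ck":24,"e":50,"f":77,"k":38,"zat":85}
After op 23 (replace /ck 25): {"a":20,"ck":25,"e":50,"f":77,"k":38,"zat":85}
After op 24 (add /atv 38): {"a":20,"atv":38,"ck":25,"e":50,"f":77,"k":38,"zat":85}
Value at /f: 77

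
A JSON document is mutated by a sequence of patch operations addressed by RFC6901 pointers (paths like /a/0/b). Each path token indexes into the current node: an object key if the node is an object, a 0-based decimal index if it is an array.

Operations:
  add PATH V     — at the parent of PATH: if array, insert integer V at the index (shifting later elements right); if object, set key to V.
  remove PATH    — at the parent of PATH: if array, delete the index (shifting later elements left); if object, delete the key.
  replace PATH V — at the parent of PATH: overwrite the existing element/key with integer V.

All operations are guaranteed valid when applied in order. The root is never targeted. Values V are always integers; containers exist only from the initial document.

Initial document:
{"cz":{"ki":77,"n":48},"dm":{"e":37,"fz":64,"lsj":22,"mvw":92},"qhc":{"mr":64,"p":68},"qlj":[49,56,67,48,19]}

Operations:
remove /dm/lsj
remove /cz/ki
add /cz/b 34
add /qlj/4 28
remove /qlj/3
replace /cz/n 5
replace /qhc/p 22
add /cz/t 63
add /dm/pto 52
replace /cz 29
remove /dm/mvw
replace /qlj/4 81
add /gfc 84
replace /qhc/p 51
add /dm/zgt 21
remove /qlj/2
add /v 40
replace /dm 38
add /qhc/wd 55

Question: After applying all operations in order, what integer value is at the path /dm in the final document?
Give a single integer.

Answer: 38

Derivation:
After op 1 (remove /dm/lsj): {"cz":{"ki":77,"n":48},"dm":{"e":37,"fz":64,"mvw":92},"qhc":{"mr":64,"p":68},"qlj":[49,56,67,48,19]}
After op 2 (remove /cz/ki): {"cz":{"n":48},"dm":{"e":37,"fz":64,"mvw":92},"qhc":{"mr":64,"p":68},"qlj":[49,56,67,48,19]}
After op 3 (add /cz/b 34): {"cz":{"b":34,"n":48},"dm":{"e":37,"fz":64,"mvw":92},"qhc":{"mr":64,"p":68},"qlj":[49,56,67,48,19]}
After op 4 (add /qlj/4 28): {"cz":{"b":34,"n":48},"dm":{"e":37,"fz":64,"mvw":92},"qhc":{"mr":64,"p":68},"qlj":[49,56,67,48,28,19]}
After op 5 (remove /qlj/3): {"cz":{"b":34,"n":48},"dm":{"e":37,"fz":64,"mvw":92},"qhc":{"mr":64,"p":68},"qlj":[49,56,67,28,19]}
After op 6 (replace /cz/n 5): {"cz":{"b":34,"n":5},"dm":{"e":37,"fz":64,"mvw":92},"qhc":{"mr":64,"p":68},"qlj":[49,56,67,28,19]}
After op 7 (replace /qhc/p 22): {"cz":{"b":34,"n":5},"dm":{"e":37,"fz":64,"mvw":92},"qhc":{"mr":64,"p":22},"qlj":[49,56,67,28,19]}
After op 8 (add /cz/t 63): {"cz":{"b":34,"n":5,"t":63},"dm":{"e":37,"fz":64,"mvw":92},"qhc":{"mr":64,"p":22},"qlj":[49,56,67,28,19]}
After op 9 (add /dm/pto 52): {"cz":{"b":34,"n":5,"t":63},"dm":{"e":37,"fz":64,"mvw":92,"pto":52},"qhc":{"mr":64,"p":22},"qlj":[49,56,67,28,19]}
After op 10 (replace /cz 29): {"cz":29,"dm":{"e":37,"fz":64,"mvw":92,"pto":52},"qhc":{"mr":64,"p":22},"qlj":[49,56,67,28,19]}
After op 11 (remove /dm/mvw): {"cz":29,"dm":{"e":37,"fz":64,"pto":52},"qhc":{"mr":64,"p":22},"qlj":[49,56,67,28,19]}
After op 12 (replace /qlj/4 81): {"cz":29,"dm":{"e":37,"fz":64,"pto":52},"qhc":{"mr":64,"p":22},"qlj":[49,56,67,28,81]}
After op 13 (add /gfc 84): {"cz":29,"dm":{"e":37,"fz":64,"pto":52},"gfc":84,"qhc":{"mr":64,"p":22},"qlj":[49,56,67,28,81]}
After op 14 (replace /qhc/p 51): {"cz":29,"dm":{"e":37,"fz":64,"pto":52},"gfc":84,"qhc":{"mr":64,"p":51},"qlj":[49,56,67,28,81]}
After op 15 (add /dm/zgt 21): {"cz":29,"dm":{"e":37,"fz":64,"pto":52,"zgt":21},"gfc":84,"qhc":{"mr":64,"p":51},"qlj":[49,56,67,28,81]}
After op 16 (remove /qlj/2): {"cz":29,"dm":{"e":37,"fz":64,"pto":52,"zgt":21},"gfc":84,"qhc":{"mr":64,"p":51},"qlj":[49,56,28,81]}
After op 17 (add /v 40): {"cz":29,"dm":{"e":37,"fz":64,"pto":52,"zgt":21},"gfc":84,"qhc":{"mr":64,"p":51},"qlj":[49,56,28,81],"v":40}
After op 18 (replace /dm 38): {"cz":29,"dm":38,"gfc":84,"qhc":{"mr":64,"p":51},"qlj":[49,56,28,81],"v":40}
After op 19 (add /qhc/wd 55): {"cz":29,"dm":38,"gfc":84,"qhc":{"mr":64,"p":51,"wd":55},"qlj":[49,56,28,81],"v":40}
Value at /dm: 38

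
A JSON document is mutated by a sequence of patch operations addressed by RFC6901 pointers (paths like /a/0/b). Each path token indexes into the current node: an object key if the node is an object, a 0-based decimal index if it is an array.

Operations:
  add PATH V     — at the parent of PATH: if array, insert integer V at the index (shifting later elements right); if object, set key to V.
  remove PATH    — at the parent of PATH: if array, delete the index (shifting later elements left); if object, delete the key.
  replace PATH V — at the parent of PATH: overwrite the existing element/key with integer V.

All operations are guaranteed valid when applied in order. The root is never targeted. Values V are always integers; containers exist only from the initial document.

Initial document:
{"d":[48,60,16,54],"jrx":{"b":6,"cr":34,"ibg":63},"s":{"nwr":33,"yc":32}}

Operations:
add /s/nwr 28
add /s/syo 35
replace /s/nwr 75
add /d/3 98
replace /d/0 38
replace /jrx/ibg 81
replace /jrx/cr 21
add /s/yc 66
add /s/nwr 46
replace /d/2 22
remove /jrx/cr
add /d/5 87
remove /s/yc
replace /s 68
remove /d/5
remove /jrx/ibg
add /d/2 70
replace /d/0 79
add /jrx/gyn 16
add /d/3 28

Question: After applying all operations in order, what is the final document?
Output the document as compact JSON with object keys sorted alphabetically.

After op 1 (add /s/nwr 28): {"d":[48,60,16,54],"jrx":{"b":6,"cr":34,"ibg":63},"s":{"nwr":28,"yc":32}}
After op 2 (add /s/syo 35): {"d":[48,60,16,54],"jrx":{"b":6,"cr":34,"ibg":63},"s":{"nwr":28,"syo":35,"yc":32}}
After op 3 (replace /s/nwr 75): {"d":[48,60,16,54],"jrx":{"b":6,"cr":34,"ibg":63},"s":{"nwr":75,"syo":35,"yc":32}}
After op 4 (add /d/3 98): {"d":[48,60,16,98,54],"jrx":{"b":6,"cr":34,"ibg":63},"s":{"nwr":75,"syo":35,"yc":32}}
After op 5 (replace /d/0 38): {"d":[38,60,16,98,54],"jrx":{"b":6,"cr":34,"ibg":63},"s":{"nwr":75,"syo":35,"yc":32}}
After op 6 (replace /jrx/ibg 81): {"d":[38,60,16,98,54],"jrx":{"b":6,"cr":34,"ibg":81},"s":{"nwr":75,"syo":35,"yc":32}}
After op 7 (replace /jrx/cr 21): {"d":[38,60,16,98,54],"jrx":{"b":6,"cr":21,"ibg":81},"s":{"nwr":75,"syo":35,"yc":32}}
After op 8 (add /s/yc 66): {"d":[38,60,16,98,54],"jrx":{"b":6,"cr":21,"ibg":81},"s":{"nwr":75,"syo":35,"yc":66}}
After op 9 (add /s/nwr 46): {"d":[38,60,16,98,54],"jrx":{"b":6,"cr":21,"ibg":81},"s":{"nwr":46,"syo":35,"yc":66}}
After op 10 (replace /d/2 22): {"d":[38,60,22,98,54],"jrx":{"b":6,"cr":21,"ibg":81},"s":{"nwr":46,"syo":35,"yc":66}}
After op 11 (remove /jrx/cr): {"d":[38,60,22,98,54],"jrx":{"b":6,"ibg":81},"s":{"nwr":46,"syo":35,"yc":66}}
After op 12 (add /d/5 87): {"d":[38,60,22,98,54,87],"jrx":{"b":6,"ibg":81},"s":{"nwr":46,"syo":35,"yc":66}}
After op 13 (remove /s/yc): {"d":[38,60,22,98,54,87],"jrx":{"b":6,"ibg":81},"s":{"nwr":46,"syo":35}}
After op 14 (replace /s 68): {"d":[38,60,22,98,54,87],"jrx":{"b":6,"ibg":81},"s":68}
After op 15 (remove /d/5): {"d":[38,60,22,98,54],"jrx":{"b":6,"ibg":81},"s":68}
After op 16 (remove /jrx/ibg): {"d":[38,60,22,98,54],"jrx":{"b":6},"s":68}
After op 17 (add /d/2 70): {"d":[38,60,70,22,98,54],"jrx":{"b":6},"s":68}
After op 18 (replace /d/0 79): {"d":[79,60,70,22,98,54],"jrx":{"b":6},"s":68}
After op 19 (add /jrx/gyn 16): {"d":[79,60,70,22,98,54],"jrx":{"b":6,"gyn":16},"s":68}
After op 20 (add /d/3 28): {"d":[79,60,70,28,22,98,54],"jrx":{"b":6,"gyn":16},"s":68}

Answer: {"d":[79,60,70,28,22,98,54],"jrx":{"b":6,"gyn":16},"s":68}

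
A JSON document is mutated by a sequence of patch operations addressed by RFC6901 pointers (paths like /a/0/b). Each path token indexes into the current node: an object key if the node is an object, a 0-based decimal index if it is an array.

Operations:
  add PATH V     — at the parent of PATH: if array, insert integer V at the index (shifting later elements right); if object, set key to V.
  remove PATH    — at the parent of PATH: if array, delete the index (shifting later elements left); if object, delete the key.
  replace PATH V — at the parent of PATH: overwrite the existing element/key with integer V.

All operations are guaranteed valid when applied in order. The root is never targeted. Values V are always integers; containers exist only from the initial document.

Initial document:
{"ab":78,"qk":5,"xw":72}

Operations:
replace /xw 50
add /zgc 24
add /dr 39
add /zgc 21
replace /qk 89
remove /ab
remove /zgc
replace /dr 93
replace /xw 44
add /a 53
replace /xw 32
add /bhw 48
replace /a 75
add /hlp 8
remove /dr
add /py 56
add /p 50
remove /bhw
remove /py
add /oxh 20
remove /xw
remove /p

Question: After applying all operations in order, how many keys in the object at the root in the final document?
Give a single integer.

Answer: 4

Derivation:
After op 1 (replace /xw 50): {"ab":78,"qk":5,"xw":50}
After op 2 (add /zgc 24): {"ab":78,"qk":5,"xw":50,"zgc":24}
After op 3 (add /dr 39): {"ab":78,"dr":39,"qk":5,"xw":50,"zgc":24}
After op 4 (add /zgc 21): {"ab":78,"dr":39,"qk":5,"xw":50,"zgc":21}
After op 5 (replace /qk 89): {"ab":78,"dr":39,"qk":89,"xw":50,"zgc":21}
After op 6 (remove /ab): {"dr":39,"qk":89,"xw":50,"zgc":21}
After op 7 (remove /zgc): {"dr":39,"qk":89,"xw":50}
After op 8 (replace /dr 93): {"dr":93,"qk":89,"xw":50}
After op 9 (replace /xw 44): {"dr":93,"qk":89,"xw":44}
After op 10 (add /a 53): {"a":53,"dr":93,"qk":89,"xw":44}
After op 11 (replace /xw 32): {"a":53,"dr":93,"qk":89,"xw":32}
After op 12 (add /bhw 48): {"a":53,"bhw":48,"dr":93,"qk":89,"xw":32}
After op 13 (replace /a 75): {"a":75,"bhw":48,"dr":93,"qk":89,"xw":32}
After op 14 (add /hlp 8): {"a":75,"bhw":48,"dr":93,"hlp":8,"qk":89,"xw":32}
After op 15 (remove /dr): {"a":75,"bhw":48,"hlp":8,"qk":89,"xw":32}
After op 16 (add /py 56): {"a":75,"bhw":48,"hlp":8,"py":56,"qk":89,"xw":32}
After op 17 (add /p 50): {"a":75,"bhw":48,"hlp":8,"p":50,"py":56,"qk":89,"xw":32}
After op 18 (remove /bhw): {"a":75,"hlp":8,"p":50,"py":56,"qk":89,"xw":32}
After op 19 (remove /py): {"a":75,"hlp":8,"p":50,"qk":89,"xw":32}
After op 20 (add /oxh 20): {"a":75,"hlp":8,"oxh":20,"p":50,"qk":89,"xw":32}
After op 21 (remove /xw): {"a":75,"hlp":8,"oxh":20,"p":50,"qk":89}
After op 22 (remove /p): {"a":75,"hlp":8,"oxh":20,"qk":89}
Size at the root: 4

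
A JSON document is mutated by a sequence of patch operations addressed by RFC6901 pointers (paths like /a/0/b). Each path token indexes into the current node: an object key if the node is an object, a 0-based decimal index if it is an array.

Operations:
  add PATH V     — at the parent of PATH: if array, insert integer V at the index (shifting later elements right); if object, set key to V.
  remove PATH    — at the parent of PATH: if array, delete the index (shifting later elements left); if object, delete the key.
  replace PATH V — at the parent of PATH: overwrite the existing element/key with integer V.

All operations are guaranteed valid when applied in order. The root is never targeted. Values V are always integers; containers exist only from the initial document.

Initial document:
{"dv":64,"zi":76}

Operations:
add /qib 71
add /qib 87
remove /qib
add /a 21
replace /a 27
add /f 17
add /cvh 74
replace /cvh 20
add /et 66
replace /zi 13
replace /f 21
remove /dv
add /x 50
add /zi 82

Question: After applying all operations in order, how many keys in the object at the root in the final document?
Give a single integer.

Answer: 6

Derivation:
After op 1 (add /qib 71): {"dv":64,"qib":71,"zi":76}
After op 2 (add /qib 87): {"dv":64,"qib":87,"zi":76}
After op 3 (remove /qib): {"dv":64,"zi":76}
After op 4 (add /a 21): {"a":21,"dv":64,"zi":76}
After op 5 (replace /a 27): {"a":27,"dv":64,"zi":76}
After op 6 (add /f 17): {"a":27,"dv":64,"f":17,"zi":76}
After op 7 (add /cvh 74): {"a":27,"cvh":74,"dv":64,"f":17,"zi":76}
After op 8 (replace /cvh 20): {"a":27,"cvh":20,"dv":64,"f":17,"zi":76}
After op 9 (add /et 66): {"a":27,"cvh":20,"dv":64,"et":66,"f":17,"zi":76}
After op 10 (replace /zi 13): {"a":27,"cvh":20,"dv":64,"et":66,"f":17,"zi":13}
After op 11 (replace /f 21): {"a":27,"cvh":20,"dv":64,"et":66,"f":21,"zi":13}
After op 12 (remove /dv): {"a":27,"cvh":20,"et":66,"f":21,"zi":13}
After op 13 (add /x 50): {"a":27,"cvh":20,"et":66,"f":21,"x":50,"zi":13}
After op 14 (add /zi 82): {"a":27,"cvh":20,"et":66,"f":21,"x":50,"zi":82}
Size at the root: 6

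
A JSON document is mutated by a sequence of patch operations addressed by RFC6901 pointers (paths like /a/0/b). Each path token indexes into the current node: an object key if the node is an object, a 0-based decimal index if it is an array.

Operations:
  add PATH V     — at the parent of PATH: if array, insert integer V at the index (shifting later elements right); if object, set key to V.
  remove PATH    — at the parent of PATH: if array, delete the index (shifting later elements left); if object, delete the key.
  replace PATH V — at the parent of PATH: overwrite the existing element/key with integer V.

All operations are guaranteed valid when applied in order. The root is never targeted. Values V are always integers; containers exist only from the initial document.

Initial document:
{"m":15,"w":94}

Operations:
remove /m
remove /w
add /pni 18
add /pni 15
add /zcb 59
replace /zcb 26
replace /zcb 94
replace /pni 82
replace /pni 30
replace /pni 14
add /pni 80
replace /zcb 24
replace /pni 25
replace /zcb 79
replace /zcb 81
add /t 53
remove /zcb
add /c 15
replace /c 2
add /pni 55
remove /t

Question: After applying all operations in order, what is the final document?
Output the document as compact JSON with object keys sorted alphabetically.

Answer: {"c":2,"pni":55}

Derivation:
After op 1 (remove /m): {"w":94}
After op 2 (remove /w): {}
After op 3 (add /pni 18): {"pni":18}
After op 4 (add /pni 15): {"pni":15}
After op 5 (add /zcb 59): {"pni":15,"zcb":59}
After op 6 (replace /zcb 26): {"pni":15,"zcb":26}
After op 7 (replace /zcb 94): {"pni":15,"zcb":94}
After op 8 (replace /pni 82): {"pni":82,"zcb":94}
After op 9 (replace /pni 30): {"pni":30,"zcb":94}
After op 10 (replace /pni 14): {"pni":14,"zcb":94}
After op 11 (add /pni 80): {"pni":80,"zcb":94}
After op 12 (replace /zcb 24): {"pni":80,"zcb":24}
After op 13 (replace /pni 25): {"pni":25,"zcb":24}
After op 14 (replace /zcb 79): {"pni":25,"zcb":79}
After op 15 (replace /zcb 81): {"pni":25,"zcb":81}
After op 16 (add /t 53): {"pni":25,"t":53,"zcb":81}
After op 17 (remove /zcb): {"pni":25,"t":53}
After op 18 (add /c 15): {"c":15,"pni":25,"t":53}
After op 19 (replace /c 2): {"c":2,"pni":25,"t":53}
After op 20 (add /pni 55): {"c":2,"pni":55,"t":53}
After op 21 (remove /t): {"c":2,"pni":55}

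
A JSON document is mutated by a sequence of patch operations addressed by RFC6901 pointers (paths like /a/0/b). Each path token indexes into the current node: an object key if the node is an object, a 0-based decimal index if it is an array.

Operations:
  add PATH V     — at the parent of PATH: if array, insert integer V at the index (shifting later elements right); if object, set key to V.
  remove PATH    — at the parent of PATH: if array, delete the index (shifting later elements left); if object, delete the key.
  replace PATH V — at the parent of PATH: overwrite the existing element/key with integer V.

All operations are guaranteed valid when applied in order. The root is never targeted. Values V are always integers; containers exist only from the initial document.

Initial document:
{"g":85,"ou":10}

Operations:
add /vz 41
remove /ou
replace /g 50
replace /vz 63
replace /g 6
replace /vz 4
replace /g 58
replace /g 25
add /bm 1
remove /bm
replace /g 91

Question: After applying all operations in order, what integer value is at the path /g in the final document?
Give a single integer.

After op 1 (add /vz 41): {"g":85,"ou":10,"vz":41}
After op 2 (remove /ou): {"g":85,"vz":41}
After op 3 (replace /g 50): {"g":50,"vz":41}
After op 4 (replace /vz 63): {"g":50,"vz":63}
After op 5 (replace /g 6): {"g":6,"vz":63}
After op 6 (replace /vz 4): {"g":6,"vz":4}
After op 7 (replace /g 58): {"g":58,"vz":4}
After op 8 (replace /g 25): {"g":25,"vz":4}
After op 9 (add /bm 1): {"bm":1,"g":25,"vz":4}
After op 10 (remove /bm): {"g":25,"vz":4}
After op 11 (replace /g 91): {"g":91,"vz":4}
Value at /g: 91

Answer: 91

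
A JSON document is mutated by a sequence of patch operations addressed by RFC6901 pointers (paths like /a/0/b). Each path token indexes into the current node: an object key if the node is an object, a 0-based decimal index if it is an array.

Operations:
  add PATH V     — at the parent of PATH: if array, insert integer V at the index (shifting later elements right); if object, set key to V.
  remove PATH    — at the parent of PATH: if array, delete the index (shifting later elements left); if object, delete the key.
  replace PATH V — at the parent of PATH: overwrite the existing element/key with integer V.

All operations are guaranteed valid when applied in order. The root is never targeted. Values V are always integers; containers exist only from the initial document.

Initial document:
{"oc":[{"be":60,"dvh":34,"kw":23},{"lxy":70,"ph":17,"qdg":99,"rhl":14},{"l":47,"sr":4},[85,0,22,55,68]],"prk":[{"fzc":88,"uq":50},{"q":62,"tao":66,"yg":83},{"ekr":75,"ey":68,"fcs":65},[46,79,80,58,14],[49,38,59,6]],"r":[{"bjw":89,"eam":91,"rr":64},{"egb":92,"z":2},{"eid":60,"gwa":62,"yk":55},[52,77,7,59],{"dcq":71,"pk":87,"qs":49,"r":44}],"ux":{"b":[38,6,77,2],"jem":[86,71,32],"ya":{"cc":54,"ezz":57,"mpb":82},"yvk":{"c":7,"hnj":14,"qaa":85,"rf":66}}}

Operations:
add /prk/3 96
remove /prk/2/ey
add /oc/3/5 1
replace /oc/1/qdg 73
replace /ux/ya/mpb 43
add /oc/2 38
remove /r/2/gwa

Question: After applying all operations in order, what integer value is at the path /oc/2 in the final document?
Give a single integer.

Answer: 38

Derivation:
After op 1 (add /prk/3 96): {"oc":[{"be":60,"dvh":34,"kw":23},{"lxy":70,"ph":17,"qdg":99,"rhl":14},{"l":47,"sr":4},[85,0,22,55,68]],"prk":[{"fzc":88,"uq":50},{"q":62,"tao":66,"yg":83},{"ekr":75,"ey":68,"fcs":65},96,[46,79,80,58,14],[49,38,59,6]],"r":[{"bjw":89,"eam":91,"rr":64},{"egb":92,"z":2},{"eid":60,"gwa":62,"yk":55},[52,77,7,59],{"dcq":71,"pk":87,"qs":49,"r":44}],"ux":{"b":[38,6,77,2],"jem":[86,71,32],"ya":{"cc":54,"ezz":57,"mpb":82},"yvk":{"c":7,"hnj":14,"qaa":85,"rf":66}}}
After op 2 (remove /prk/2/ey): {"oc":[{"be":60,"dvh":34,"kw":23},{"lxy":70,"ph":17,"qdg":99,"rhl":14},{"l":47,"sr":4},[85,0,22,55,68]],"prk":[{"fzc":88,"uq":50},{"q":62,"tao":66,"yg":83},{"ekr":75,"fcs":65},96,[46,79,80,58,14],[49,38,59,6]],"r":[{"bjw":89,"eam":91,"rr":64},{"egb":92,"z":2},{"eid":60,"gwa":62,"yk":55},[52,77,7,59],{"dcq":71,"pk":87,"qs":49,"r":44}],"ux":{"b":[38,6,77,2],"jem":[86,71,32],"ya":{"cc":54,"ezz":57,"mpb":82},"yvk":{"c":7,"hnj":14,"qaa":85,"rf":66}}}
After op 3 (add /oc/3/5 1): {"oc":[{"be":60,"dvh":34,"kw":23},{"lxy":70,"ph":17,"qdg":99,"rhl":14},{"l":47,"sr":4},[85,0,22,55,68,1]],"prk":[{"fzc":88,"uq":50},{"q":62,"tao":66,"yg":83},{"ekr":75,"fcs":65},96,[46,79,80,58,14],[49,38,59,6]],"r":[{"bjw":89,"eam":91,"rr":64},{"egb":92,"z":2},{"eid":60,"gwa":62,"yk":55},[52,77,7,59],{"dcq":71,"pk":87,"qs":49,"r":44}],"ux":{"b":[38,6,77,2],"jem":[86,71,32],"ya":{"cc":54,"ezz":57,"mpb":82},"yvk":{"c":7,"hnj":14,"qaa":85,"rf":66}}}
After op 4 (replace /oc/1/qdg 73): {"oc":[{"be":60,"dvh":34,"kw":23},{"lxy":70,"ph":17,"qdg":73,"rhl":14},{"l":47,"sr":4},[85,0,22,55,68,1]],"prk":[{"fzc":88,"uq":50},{"q":62,"tao":66,"yg":83},{"ekr":75,"fcs":65},96,[46,79,80,58,14],[49,38,59,6]],"r":[{"bjw":89,"eam":91,"rr":64},{"egb":92,"z":2},{"eid":60,"gwa":62,"yk":55},[52,77,7,59],{"dcq":71,"pk":87,"qs":49,"r":44}],"ux":{"b":[38,6,77,2],"jem":[86,71,32],"ya":{"cc":54,"ezz":57,"mpb":82},"yvk":{"c":7,"hnj":14,"qaa":85,"rf":66}}}
After op 5 (replace /ux/ya/mpb 43): {"oc":[{"be":60,"dvh":34,"kw":23},{"lxy":70,"ph":17,"qdg":73,"rhl":14},{"l":47,"sr":4},[85,0,22,55,68,1]],"prk":[{"fzc":88,"uq":50},{"q":62,"tao":66,"yg":83},{"ekr":75,"fcs":65},96,[46,79,80,58,14],[49,38,59,6]],"r":[{"bjw":89,"eam":91,"rr":64},{"egb":92,"z":2},{"eid":60,"gwa":62,"yk":55},[52,77,7,59],{"dcq":71,"pk":87,"qs":49,"r":44}],"ux":{"b":[38,6,77,2],"jem":[86,71,32],"ya":{"cc":54,"ezz":57,"mpb":43},"yvk":{"c":7,"hnj":14,"qaa":85,"rf":66}}}
After op 6 (add /oc/2 38): {"oc":[{"be":60,"dvh":34,"kw":23},{"lxy":70,"ph":17,"qdg":73,"rhl":14},38,{"l":47,"sr":4},[85,0,22,55,68,1]],"prk":[{"fzc":88,"uq":50},{"q":62,"tao":66,"yg":83},{"ekr":75,"fcs":65},96,[46,79,80,58,14],[49,38,59,6]],"r":[{"bjw":89,"eam":91,"rr":64},{"egb":92,"z":2},{"eid":60,"gwa":62,"yk":55},[52,77,7,59],{"dcq":71,"pk":87,"qs":49,"r":44}],"ux":{"b":[38,6,77,2],"jem":[86,71,32],"ya":{"cc":54,"ezz":57,"mpb":43},"yvk":{"c":7,"hnj":14,"qaa":85,"rf":66}}}
After op 7 (remove /r/2/gwa): {"oc":[{"be":60,"dvh":34,"kw":23},{"lxy":70,"ph":17,"qdg":73,"rhl":14},38,{"l":47,"sr":4},[85,0,22,55,68,1]],"prk":[{"fzc":88,"uq":50},{"q":62,"tao":66,"yg":83},{"ekr":75,"fcs":65},96,[46,79,80,58,14],[49,38,59,6]],"r":[{"bjw":89,"eam":91,"rr":64},{"egb":92,"z":2},{"eid":60,"yk":55},[52,77,7,59],{"dcq":71,"pk":87,"qs":49,"r":44}],"ux":{"b":[38,6,77,2],"jem":[86,71,32],"ya":{"cc":54,"ezz":57,"mpb":43},"yvk":{"c":7,"hnj":14,"qaa":85,"rf":66}}}
Value at /oc/2: 38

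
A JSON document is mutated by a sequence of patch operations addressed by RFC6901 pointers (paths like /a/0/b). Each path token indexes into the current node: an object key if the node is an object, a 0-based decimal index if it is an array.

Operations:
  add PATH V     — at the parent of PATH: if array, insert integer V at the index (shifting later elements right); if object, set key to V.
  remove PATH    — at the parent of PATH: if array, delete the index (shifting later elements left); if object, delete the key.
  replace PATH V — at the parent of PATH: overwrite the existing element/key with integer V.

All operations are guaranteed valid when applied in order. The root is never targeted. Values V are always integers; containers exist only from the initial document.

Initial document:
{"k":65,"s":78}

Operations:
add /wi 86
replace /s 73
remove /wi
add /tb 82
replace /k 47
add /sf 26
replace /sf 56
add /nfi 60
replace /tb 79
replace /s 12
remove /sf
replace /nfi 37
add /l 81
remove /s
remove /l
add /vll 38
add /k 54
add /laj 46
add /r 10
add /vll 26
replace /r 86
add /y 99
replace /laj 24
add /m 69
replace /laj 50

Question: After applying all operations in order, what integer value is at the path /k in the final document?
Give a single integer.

After op 1 (add /wi 86): {"k":65,"s":78,"wi":86}
After op 2 (replace /s 73): {"k":65,"s":73,"wi":86}
After op 3 (remove /wi): {"k":65,"s":73}
After op 4 (add /tb 82): {"k":65,"s":73,"tb":82}
After op 5 (replace /k 47): {"k":47,"s":73,"tb":82}
After op 6 (add /sf 26): {"k":47,"s":73,"sf":26,"tb":82}
After op 7 (replace /sf 56): {"k":47,"s":73,"sf":56,"tb":82}
After op 8 (add /nfi 60): {"k":47,"nfi":60,"s":73,"sf":56,"tb":82}
After op 9 (replace /tb 79): {"k":47,"nfi":60,"s":73,"sf":56,"tb":79}
After op 10 (replace /s 12): {"k":47,"nfi":60,"s":12,"sf":56,"tb":79}
After op 11 (remove /sf): {"k":47,"nfi":60,"s":12,"tb":79}
After op 12 (replace /nfi 37): {"k":47,"nfi":37,"s":12,"tb":79}
After op 13 (add /l 81): {"k":47,"l":81,"nfi":37,"s":12,"tb":79}
After op 14 (remove /s): {"k":47,"l":81,"nfi":37,"tb":79}
After op 15 (remove /l): {"k":47,"nfi":37,"tb":79}
After op 16 (add /vll 38): {"k":47,"nfi":37,"tb":79,"vll":38}
After op 17 (add /k 54): {"k":54,"nfi":37,"tb":79,"vll":38}
After op 18 (add /laj 46): {"k":54,"laj":46,"nfi":37,"tb":79,"vll":38}
After op 19 (add /r 10): {"k":54,"laj":46,"nfi":37,"r":10,"tb":79,"vll":38}
After op 20 (add /vll 26): {"k":54,"laj":46,"nfi":37,"r":10,"tb":79,"vll":26}
After op 21 (replace /r 86): {"k":54,"laj":46,"nfi":37,"r":86,"tb":79,"vll":26}
After op 22 (add /y 99): {"k":54,"laj":46,"nfi":37,"r":86,"tb":79,"vll":26,"y":99}
After op 23 (replace /laj 24): {"k":54,"laj":24,"nfi":37,"r":86,"tb":79,"vll":26,"y":99}
After op 24 (add /m 69): {"k":54,"laj":24,"m":69,"nfi":37,"r":86,"tb":79,"vll":26,"y":99}
After op 25 (replace /laj 50): {"k":54,"laj":50,"m":69,"nfi":37,"r":86,"tb":79,"vll":26,"y":99}
Value at /k: 54

Answer: 54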